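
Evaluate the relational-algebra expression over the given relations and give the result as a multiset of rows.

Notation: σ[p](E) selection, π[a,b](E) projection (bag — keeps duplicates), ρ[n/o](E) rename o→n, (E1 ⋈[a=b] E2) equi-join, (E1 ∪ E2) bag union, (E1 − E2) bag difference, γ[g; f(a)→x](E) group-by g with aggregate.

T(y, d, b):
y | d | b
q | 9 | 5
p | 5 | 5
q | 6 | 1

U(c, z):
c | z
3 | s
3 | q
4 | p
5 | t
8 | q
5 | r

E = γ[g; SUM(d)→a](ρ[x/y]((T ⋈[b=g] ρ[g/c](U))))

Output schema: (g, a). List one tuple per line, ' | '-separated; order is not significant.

Stepwise |·|:
  T → 3
  U → 6
  ρ[g/c](U) → 6
  (T ⋈[b=g] ρ[g/c](U)) → 4
  ρ[x/y]((T ⋈[b=g] ρ[g/c](U))) → 4
  γ[g; SUM(d)→a](ρ[x/y]((T ⋈[b=g] ρ[g/c](U)))) → 1

== RESULT ==
g | a
5 | 28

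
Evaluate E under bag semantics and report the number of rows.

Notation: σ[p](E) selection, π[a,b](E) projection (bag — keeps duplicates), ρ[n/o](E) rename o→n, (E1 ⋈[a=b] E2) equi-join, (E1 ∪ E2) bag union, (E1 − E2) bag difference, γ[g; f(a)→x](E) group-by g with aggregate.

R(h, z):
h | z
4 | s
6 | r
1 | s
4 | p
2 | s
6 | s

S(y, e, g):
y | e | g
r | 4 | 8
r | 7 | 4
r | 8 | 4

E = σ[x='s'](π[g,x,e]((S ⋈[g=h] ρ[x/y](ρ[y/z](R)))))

Row counts bottom-up:
  S → 3
  R → 6
  ρ[y/z](R) → 6
  ρ[x/y](ρ[y/z](R)) → 6
  (S ⋈[g=h] ρ[x/y](ρ[y/z](R))) → 4
  π[g,x,e]((S ⋈[g=h] ρ[x/y](ρ[y/z](R)))) → 4
  σ[x='s'](π[g,x,e]((S ⋈[g=h] ρ[x/y](ρ[y/z](R))))) → 2

|E| = 2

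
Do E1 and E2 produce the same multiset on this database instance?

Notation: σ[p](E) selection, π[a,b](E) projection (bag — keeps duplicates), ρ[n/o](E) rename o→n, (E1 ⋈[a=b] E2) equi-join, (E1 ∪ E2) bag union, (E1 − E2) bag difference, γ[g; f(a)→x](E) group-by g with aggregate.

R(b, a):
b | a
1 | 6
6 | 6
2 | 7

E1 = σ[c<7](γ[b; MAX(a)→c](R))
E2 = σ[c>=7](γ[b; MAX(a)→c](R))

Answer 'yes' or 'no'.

E1 stepwise |·|:
  R → 3
  γ[b; MAX(a)→c](R) → 3
  σ[c<7](γ[b; MAX(a)→c](R)) → 2
E2 stepwise |·|:
  R → 3
  γ[b; MAX(a)→c](R) → 3
  σ[c>=7](γ[b; MAX(a)→c](R)) → 1

E1 result:
b | c
1 | 6
6 | 6
E2 result:
b | c
2 | 7
Witness: (6, 6) appears 1× in E1 but 0× in E2.

no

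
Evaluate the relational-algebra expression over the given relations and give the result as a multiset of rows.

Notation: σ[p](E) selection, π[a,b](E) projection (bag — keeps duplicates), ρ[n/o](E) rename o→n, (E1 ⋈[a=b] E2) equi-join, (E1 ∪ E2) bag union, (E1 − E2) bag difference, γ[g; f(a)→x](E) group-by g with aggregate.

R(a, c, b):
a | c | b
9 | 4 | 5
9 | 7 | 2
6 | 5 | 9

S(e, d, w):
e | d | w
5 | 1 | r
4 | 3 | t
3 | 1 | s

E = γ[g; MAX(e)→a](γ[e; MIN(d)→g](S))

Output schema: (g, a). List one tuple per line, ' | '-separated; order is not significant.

Row counts bottom-up:
  S → 3
  γ[e; MIN(d)→g](S) → 3
  γ[g; MAX(e)→a](γ[e; MIN(d)→g](S)) → 2

== RESULT ==
g | a
1 | 5
3 | 4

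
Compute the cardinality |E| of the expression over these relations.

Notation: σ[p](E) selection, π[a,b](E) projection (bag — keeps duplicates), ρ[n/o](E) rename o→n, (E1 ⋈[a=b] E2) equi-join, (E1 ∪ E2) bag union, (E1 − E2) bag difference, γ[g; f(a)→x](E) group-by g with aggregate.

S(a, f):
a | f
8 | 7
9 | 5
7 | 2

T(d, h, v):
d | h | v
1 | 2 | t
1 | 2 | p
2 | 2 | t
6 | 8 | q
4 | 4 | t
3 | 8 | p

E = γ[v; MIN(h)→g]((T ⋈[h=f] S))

Subexpression sizes:
  T → 6
  S → 3
  (T ⋈[h=f] S) → 3
  γ[v; MIN(h)→g]((T ⋈[h=f] S)) → 2

|E| = 2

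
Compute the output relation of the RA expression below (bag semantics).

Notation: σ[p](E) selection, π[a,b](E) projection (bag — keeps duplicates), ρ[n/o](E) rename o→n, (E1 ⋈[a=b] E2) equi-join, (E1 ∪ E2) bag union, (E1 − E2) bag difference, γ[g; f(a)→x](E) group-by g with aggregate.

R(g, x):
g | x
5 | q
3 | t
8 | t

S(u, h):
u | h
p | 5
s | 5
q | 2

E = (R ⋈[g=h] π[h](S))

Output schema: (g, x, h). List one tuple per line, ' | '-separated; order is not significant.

Subexpression sizes:
  R → 3
  S → 3
  π[h](S) → 3
  (R ⋈[g=h] π[h](S)) → 2

== RESULT ==
g | x | h
5 | q | 5
5 | q | 5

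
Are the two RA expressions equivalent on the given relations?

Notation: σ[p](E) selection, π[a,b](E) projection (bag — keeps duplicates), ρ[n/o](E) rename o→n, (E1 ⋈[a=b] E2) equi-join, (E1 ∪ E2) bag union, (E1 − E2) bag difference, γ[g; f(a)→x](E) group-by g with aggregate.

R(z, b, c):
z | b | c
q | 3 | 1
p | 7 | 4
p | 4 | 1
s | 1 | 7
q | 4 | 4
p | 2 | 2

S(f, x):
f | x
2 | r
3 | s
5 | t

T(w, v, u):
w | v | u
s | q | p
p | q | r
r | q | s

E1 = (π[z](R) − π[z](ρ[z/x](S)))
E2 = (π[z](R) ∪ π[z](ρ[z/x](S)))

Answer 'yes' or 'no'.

E1 row counts bottom-up:
  R → 6
  π[z](R) → 6
  S → 3
  ρ[z/x](S) → 3
  π[z](ρ[z/x](S)) → 3
  (π[z](R) − π[z](ρ[z/x](S))) → 5
E2 row counts bottom-up:
  R → 6
  π[z](R) → 6
  S → 3
  ρ[z/x](S) → 3
  π[z](ρ[z/x](S)) → 3
  (π[z](R) ∪ π[z](ρ[z/x](S))) → 9

E1 result:
z
p
p
p
q
q
E2 result:
z
p
p
p
q
q
r
s
s
t
Witness: ('t',) appears 0× in E1 but 1× in E2.

no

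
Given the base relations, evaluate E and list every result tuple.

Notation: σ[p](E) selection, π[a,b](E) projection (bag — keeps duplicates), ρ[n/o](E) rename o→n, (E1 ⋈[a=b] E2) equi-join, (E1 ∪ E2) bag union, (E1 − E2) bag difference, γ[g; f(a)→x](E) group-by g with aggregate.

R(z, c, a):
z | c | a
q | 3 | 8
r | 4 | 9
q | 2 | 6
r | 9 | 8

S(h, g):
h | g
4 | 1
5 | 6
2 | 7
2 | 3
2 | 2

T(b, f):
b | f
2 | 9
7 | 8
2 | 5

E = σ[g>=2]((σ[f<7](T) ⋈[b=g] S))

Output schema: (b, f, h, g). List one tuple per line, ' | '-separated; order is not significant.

Stepwise |·|:
  T → 3
  σ[f<7](T) → 1
  S → 5
  (σ[f<7](T) ⋈[b=g] S) → 1
  σ[g>=2]((σ[f<7](T) ⋈[b=g] S)) → 1

== RESULT ==
b | f | h | g
2 | 5 | 2 | 2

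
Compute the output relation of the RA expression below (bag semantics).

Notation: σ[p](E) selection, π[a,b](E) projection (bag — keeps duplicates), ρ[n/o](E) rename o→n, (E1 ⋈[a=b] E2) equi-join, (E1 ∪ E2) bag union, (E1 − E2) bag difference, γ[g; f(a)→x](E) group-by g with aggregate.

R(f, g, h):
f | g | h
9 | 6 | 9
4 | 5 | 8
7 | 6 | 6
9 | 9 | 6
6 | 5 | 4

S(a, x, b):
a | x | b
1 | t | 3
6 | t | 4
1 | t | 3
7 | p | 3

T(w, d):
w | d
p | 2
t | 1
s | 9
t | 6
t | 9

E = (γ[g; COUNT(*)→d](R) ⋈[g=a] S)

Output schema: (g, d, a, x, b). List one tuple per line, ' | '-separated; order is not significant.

Row counts bottom-up:
  R → 5
  γ[g; COUNT(*)→d](R) → 3
  S → 4
  (γ[g; COUNT(*)→d](R) ⋈[g=a] S) → 1

== RESULT ==
g | d | a | x | b
6 | 2 | 6 | t | 4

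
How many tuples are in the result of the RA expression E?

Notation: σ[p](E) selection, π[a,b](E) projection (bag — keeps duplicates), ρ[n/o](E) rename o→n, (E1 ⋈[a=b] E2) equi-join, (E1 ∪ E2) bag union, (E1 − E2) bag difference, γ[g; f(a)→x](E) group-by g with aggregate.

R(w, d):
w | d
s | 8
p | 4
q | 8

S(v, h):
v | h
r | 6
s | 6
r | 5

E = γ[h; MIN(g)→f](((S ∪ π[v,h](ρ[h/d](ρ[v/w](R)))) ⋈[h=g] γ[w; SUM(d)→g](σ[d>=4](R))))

Subexpression sizes:
  S → 3
  R → 3
  ρ[v/w](R) → 3
  ρ[h/d](ρ[v/w](R)) → 3
  π[v,h](ρ[h/d](ρ[v/w](R))) → 3
  (S ∪ π[v,h](ρ[h/d](ρ[v/w](R)))) → 6
  R → 3
  σ[d>=4](R) → 3
  γ[w; SUM(d)→g](σ[d>=4](R)) → 3
  ((S ∪ π[v,h](ρ[h/d](ρ[v/w](R)))) ⋈[h=g] γ[w; SUM(d)→g](σ[d>=4](R))) → 5
  γ[h; MIN(g)→f](((S ∪ π[v,h](ρ[h/d](ρ[v/w](R)))) ⋈[h=g] γ[w; SUM(d)→g](σ[d>=4](R)))) → 2

|E| = 2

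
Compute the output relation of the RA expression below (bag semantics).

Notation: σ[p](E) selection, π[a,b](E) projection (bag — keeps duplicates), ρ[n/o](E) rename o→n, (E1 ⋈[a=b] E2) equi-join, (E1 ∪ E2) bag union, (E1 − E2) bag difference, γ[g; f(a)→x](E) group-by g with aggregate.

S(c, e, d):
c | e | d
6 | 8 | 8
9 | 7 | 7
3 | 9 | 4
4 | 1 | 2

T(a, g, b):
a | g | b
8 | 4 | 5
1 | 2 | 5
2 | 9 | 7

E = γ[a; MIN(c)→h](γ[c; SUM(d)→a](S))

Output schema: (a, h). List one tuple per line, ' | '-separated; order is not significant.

Row counts bottom-up:
  S → 4
  γ[c; SUM(d)→a](S) → 4
  γ[a; MIN(c)→h](γ[c; SUM(d)→a](S)) → 4

== RESULT ==
a | h
2 | 4
4 | 3
7 | 9
8 | 6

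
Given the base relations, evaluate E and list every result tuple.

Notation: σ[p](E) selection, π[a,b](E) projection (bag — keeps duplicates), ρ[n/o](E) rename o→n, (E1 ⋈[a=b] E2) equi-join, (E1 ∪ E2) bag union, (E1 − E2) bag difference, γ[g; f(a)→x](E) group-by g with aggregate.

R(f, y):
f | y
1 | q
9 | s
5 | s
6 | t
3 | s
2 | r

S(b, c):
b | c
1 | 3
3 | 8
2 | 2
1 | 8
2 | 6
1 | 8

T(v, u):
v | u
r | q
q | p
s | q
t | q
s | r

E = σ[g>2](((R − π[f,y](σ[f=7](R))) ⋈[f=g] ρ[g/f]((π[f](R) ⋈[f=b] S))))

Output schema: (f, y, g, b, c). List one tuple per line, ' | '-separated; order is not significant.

Stepwise |·|:
  R → 6
  R → 6
  σ[f=7](R) → 0
  π[f,y](σ[f=7](R)) → 0
  (R − π[f,y](σ[f=7](R))) → 6
  R → 6
  π[f](R) → 6
  S → 6
  (π[f](R) ⋈[f=b] S) → 6
  ρ[g/f]((π[f](R) ⋈[f=b] S)) → 6
  ((R − π[f,y](σ[f=7](R))) ⋈[f=g] ρ[g/f]((π[f](R) ⋈[f=b] S))) → 6
  σ[g>2](((R − π[f,y](σ[f=7](R))) ⋈[f=g] ρ[g/f]((π[f](R) ⋈[f=b] S)))) → 1

== RESULT ==
f | y | g | b | c
3 | s | 3 | 3 | 8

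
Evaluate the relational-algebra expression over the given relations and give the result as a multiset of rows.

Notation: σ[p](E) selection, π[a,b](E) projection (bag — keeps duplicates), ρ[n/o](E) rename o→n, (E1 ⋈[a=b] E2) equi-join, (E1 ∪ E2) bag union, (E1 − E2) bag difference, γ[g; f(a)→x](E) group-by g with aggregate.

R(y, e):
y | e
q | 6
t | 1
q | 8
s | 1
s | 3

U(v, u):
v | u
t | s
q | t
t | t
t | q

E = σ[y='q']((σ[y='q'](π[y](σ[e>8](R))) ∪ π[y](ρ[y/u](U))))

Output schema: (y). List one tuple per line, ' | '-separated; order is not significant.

Per-node cardinality:
  R → 5
  σ[e>8](R) → 0
  π[y](σ[e>8](R)) → 0
  σ[y='q'](π[y](σ[e>8](R))) → 0
  U → 4
  ρ[y/u](U) → 4
  π[y](ρ[y/u](U)) → 4
  (σ[y='q'](π[y](σ[e>8](R))) ∪ π[y](ρ[y/u](U))) → 4
  σ[y='q']((σ[y='q'](π[y](σ[e>8](R))) ∪ π[y](ρ[y/u](U)))) → 1

== RESULT ==
y
q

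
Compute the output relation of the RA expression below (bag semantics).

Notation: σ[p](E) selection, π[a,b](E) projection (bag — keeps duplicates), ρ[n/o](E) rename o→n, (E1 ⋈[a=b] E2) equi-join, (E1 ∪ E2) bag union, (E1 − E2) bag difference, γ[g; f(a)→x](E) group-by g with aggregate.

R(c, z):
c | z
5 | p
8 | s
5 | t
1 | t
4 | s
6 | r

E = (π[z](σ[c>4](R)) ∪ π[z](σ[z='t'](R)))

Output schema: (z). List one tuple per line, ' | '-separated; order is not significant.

Per-node cardinality:
  R → 6
  σ[c>4](R) → 4
  π[z](σ[c>4](R)) → 4
  R → 6
  σ[z='t'](R) → 2
  π[z](σ[z='t'](R)) → 2
  (π[z](σ[c>4](R)) ∪ π[z](σ[z='t'](R))) → 6

== RESULT ==
z
p
r
s
t
t
t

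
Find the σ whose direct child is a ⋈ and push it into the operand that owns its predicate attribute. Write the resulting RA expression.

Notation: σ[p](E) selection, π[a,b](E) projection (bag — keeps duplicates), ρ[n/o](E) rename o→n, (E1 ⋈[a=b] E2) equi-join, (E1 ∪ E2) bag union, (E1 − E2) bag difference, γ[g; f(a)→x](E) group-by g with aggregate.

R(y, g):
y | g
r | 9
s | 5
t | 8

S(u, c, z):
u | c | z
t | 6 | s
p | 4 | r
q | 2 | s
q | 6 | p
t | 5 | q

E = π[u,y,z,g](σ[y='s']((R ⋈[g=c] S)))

σ filters on y, owned by the left side.
E' = π[u,y,z,g]((σ[y='s'](R) ⋈[g=c] S))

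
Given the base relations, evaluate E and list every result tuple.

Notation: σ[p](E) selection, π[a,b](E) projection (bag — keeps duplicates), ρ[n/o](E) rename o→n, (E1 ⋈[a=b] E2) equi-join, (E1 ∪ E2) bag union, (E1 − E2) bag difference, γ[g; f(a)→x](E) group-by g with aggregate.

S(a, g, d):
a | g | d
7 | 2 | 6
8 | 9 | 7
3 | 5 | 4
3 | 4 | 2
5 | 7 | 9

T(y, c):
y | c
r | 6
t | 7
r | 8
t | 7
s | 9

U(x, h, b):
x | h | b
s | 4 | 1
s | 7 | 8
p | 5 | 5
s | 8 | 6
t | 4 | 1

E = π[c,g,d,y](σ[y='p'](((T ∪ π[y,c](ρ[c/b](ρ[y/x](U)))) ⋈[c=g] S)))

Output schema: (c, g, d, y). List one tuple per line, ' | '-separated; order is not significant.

Stepwise |·|:
  T → 5
  U → 5
  ρ[y/x](U) → 5
  ρ[c/b](ρ[y/x](U)) → 5
  π[y,c](ρ[c/b](ρ[y/x](U))) → 5
  (T ∪ π[y,c](ρ[c/b](ρ[y/x](U)))) → 10
  S → 5
  ((T ∪ π[y,c](ρ[c/b](ρ[y/x](U)))) ⋈[c=g] S) → 4
  σ[y='p'](((T ∪ π[y,c](ρ[c/b](ρ[y/x](U)))) ⋈[c=g] S)) → 1
  π[c,g,d,y](σ[y='p'](((T ∪ π[y,c](ρ[c/b](ρ[y/x](U)))) ⋈[c=g] S))) → 1

== RESULT ==
c | g | d | y
5 | 5 | 4 | p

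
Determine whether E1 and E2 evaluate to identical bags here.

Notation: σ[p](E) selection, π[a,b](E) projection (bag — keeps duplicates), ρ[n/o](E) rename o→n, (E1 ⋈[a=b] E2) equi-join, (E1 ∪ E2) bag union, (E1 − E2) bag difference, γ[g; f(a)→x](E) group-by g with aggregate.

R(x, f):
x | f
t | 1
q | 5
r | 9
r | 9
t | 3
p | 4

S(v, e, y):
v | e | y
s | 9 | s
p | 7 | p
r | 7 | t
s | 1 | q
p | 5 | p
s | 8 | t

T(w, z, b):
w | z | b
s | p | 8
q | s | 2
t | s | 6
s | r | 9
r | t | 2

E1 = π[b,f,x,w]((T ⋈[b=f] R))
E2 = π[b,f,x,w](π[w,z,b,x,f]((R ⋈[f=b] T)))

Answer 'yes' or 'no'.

E1 subexpression sizes:
  T → 5
  R → 6
  (T ⋈[b=f] R) → 2
  π[b,f,x,w]((T ⋈[b=f] R)) → 2
E2 subexpression sizes:
  R → 6
  T → 5
  (R ⋈[f=b] T) → 2
  π[w,z,b,x,f]((R ⋈[f=b] T)) → 2
  π[b,f,x,w](π[w,z,b,x,f]((R ⋈[f=b] T))) → 2

E1 and E2 produce the same multiset:
b | f | x | w
9 | 9 | r | s
9 | 9 | r | s

yes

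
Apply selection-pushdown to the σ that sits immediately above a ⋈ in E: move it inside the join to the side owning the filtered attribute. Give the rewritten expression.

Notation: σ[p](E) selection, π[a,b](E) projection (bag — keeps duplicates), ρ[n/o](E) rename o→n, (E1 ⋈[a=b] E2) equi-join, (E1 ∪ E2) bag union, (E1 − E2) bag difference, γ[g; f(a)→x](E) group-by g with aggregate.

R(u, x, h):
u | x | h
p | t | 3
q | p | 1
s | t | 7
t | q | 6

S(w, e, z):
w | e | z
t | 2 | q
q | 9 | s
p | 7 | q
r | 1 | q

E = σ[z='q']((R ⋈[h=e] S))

σ filters on z, owned by the right side.
E' = (R ⋈[h=e] σ[z='q'](S))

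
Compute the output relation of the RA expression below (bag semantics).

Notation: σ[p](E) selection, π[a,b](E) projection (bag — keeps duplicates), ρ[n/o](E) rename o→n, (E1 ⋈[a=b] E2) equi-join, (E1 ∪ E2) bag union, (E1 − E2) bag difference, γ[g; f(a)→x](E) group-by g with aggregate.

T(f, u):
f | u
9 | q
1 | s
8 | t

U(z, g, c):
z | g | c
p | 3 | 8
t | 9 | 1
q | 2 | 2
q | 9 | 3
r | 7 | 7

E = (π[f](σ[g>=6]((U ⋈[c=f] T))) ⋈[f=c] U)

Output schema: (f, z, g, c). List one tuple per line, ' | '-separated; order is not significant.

Row counts bottom-up:
  U → 5
  T → 3
  (U ⋈[c=f] T) → 2
  σ[g>=6]((U ⋈[c=f] T)) → 1
  π[f](σ[g>=6]((U ⋈[c=f] T))) → 1
  U → 5
  (π[f](σ[g>=6]((U ⋈[c=f] T))) ⋈[f=c] U) → 1

== RESULT ==
f | z | g | c
1 | t | 9 | 1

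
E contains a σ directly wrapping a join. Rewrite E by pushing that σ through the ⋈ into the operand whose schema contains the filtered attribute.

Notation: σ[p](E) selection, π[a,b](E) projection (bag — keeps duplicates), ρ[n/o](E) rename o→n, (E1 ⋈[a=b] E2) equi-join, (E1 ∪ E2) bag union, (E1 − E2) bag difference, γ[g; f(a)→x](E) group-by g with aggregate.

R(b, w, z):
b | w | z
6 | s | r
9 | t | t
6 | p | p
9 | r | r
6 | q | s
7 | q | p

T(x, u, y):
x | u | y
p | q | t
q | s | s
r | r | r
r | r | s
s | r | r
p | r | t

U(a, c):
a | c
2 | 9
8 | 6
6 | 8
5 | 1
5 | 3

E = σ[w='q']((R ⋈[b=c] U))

σ filters on w, owned by the left side.
E' = (σ[w='q'](R) ⋈[b=c] U)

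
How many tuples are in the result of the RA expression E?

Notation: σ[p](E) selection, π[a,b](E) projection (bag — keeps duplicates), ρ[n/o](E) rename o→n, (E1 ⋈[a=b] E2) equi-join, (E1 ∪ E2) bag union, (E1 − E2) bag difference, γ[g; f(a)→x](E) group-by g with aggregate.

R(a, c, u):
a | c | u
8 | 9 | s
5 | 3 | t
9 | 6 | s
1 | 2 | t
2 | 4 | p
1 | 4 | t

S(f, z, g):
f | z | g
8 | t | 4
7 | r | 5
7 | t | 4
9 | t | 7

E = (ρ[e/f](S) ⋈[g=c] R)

Subexpression sizes:
  S → 4
  ρ[e/f](S) → 4
  R → 6
  (ρ[e/f](S) ⋈[g=c] R) → 4

|E| = 4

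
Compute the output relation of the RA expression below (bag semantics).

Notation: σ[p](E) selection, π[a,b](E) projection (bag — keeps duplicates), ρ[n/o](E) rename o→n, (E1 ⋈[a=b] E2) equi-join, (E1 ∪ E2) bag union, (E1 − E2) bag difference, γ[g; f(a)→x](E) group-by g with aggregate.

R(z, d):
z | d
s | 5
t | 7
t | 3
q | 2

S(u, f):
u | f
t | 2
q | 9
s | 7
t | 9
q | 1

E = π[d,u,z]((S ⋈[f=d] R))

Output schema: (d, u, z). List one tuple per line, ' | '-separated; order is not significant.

Stepwise |·|:
  S → 5
  R → 4
  (S ⋈[f=d] R) → 2
  π[d,u,z]((S ⋈[f=d] R)) → 2

== RESULT ==
d | u | z
2 | t | q
7 | s | t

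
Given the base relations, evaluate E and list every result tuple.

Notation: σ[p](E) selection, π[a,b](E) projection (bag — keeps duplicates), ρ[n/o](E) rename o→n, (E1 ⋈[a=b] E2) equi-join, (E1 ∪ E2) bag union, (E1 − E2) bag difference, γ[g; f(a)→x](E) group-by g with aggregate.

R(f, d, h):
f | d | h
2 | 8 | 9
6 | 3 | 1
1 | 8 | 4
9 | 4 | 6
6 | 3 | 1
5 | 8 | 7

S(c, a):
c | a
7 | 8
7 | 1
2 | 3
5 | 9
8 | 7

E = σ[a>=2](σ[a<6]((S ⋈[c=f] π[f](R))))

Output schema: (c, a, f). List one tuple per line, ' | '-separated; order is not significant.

Per-node cardinality:
  S → 5
  R → 6
  π[f](R) → 6
  (S ⋈[c=f] π[f](R)) → 2
  σ[a<6]((S ⋈[c=f] π[f](R))) → 1
  σ[a>=2](σ[a<6]((S ⋈[c=f] π[f](R)))) → 1

== RESULT ==
c | a | f
2 | 3 | 2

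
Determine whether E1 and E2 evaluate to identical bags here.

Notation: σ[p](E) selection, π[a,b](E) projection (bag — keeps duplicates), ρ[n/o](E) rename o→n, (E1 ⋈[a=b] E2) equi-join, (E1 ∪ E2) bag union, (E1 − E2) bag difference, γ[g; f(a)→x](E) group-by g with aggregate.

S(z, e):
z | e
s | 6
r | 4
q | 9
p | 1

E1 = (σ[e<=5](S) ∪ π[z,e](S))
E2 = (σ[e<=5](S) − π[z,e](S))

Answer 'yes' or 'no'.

E1 per-node cardinality:
  S → 4
  σ[e<=5](S) → 2
  S → 4
  π[z,e](S) → 4
  (σ[e<=5](S) ∪ π[z,e](S)) → 6
E2 per-node cardinality:
  S → 4
  σ[e<=5](S) → 2
  S → 4
  π[z,e](S) → 4
  (σ[e<=5](S) − π[z,e](S)) → 0

E1 result:
z | e
p | 1
p | 1
q | 9
r | 4
r | 4
s | 6
E2 result:
z | e
(0 rows)
Witness: ('s', 6) appears 1× in E1 but 0× in E2.

no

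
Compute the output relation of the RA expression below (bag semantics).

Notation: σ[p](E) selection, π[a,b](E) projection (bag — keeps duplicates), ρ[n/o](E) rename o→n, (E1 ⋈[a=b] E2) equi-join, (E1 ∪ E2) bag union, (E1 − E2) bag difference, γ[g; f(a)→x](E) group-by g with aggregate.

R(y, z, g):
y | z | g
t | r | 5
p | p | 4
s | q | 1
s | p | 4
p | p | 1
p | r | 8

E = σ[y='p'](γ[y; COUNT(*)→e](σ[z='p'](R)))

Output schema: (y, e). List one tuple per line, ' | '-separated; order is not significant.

Row counts bottom-up:
  R → 6
  σ[z='p'](R) → 3
  γ[y; COUNT(*)→e](σ[z='p'](R)) → 2
  σ[y='p'](γ[y; COUNT(*)→e](σ[z='p'](R))) → 1

== RESULT ==
y | e
p | 2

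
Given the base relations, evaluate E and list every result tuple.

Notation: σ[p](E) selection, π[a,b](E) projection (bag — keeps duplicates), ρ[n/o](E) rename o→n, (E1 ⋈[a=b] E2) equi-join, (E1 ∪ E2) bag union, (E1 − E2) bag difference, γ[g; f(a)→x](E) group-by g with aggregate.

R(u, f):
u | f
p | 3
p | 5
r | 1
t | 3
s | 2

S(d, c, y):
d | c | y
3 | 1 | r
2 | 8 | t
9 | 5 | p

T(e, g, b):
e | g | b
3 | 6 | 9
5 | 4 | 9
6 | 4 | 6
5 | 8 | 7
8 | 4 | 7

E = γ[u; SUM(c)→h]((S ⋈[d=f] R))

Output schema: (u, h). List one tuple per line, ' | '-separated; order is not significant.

Subexpression sizes:
  S → 3
  R → 5
  (S ⋈[d=f] R) → 3
  γ[u; SUM(c)→h]((S ⋈[d=f] R)) → 3

== RESULT ==
u | h
p | 1
s | 8
t | 1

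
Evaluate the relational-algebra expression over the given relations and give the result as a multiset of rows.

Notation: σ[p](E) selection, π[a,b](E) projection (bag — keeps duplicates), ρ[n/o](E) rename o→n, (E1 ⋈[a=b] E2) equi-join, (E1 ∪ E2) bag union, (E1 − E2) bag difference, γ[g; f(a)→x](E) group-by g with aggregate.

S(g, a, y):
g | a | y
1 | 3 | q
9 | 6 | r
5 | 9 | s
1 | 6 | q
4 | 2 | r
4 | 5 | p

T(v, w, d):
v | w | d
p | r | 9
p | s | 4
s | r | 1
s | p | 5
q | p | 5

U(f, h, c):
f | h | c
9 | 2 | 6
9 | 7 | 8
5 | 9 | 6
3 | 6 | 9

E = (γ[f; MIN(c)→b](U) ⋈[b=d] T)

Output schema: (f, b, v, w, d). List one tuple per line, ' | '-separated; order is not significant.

Subexpression sizes:
  U → 4
  γ[f; MIN(c)→b](U) → 3
  T → 5
  (γ[f; MIN(c)→b](U) ⋈[b=d] T) → 1

== RESULT ==
f | b | v | w | d
3 | 9 | p | r | 9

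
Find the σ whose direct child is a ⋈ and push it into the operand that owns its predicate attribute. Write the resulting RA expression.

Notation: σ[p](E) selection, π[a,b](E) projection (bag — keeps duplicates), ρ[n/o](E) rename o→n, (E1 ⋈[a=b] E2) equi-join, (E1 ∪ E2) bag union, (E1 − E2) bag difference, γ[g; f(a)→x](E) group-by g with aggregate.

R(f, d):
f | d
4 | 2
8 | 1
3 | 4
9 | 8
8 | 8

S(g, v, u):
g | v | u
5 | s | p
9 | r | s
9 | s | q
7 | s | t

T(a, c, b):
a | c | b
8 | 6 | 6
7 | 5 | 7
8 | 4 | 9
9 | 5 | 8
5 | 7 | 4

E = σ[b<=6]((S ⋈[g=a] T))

σ filters on b, owned by the right side.
E' = (S ⋈[g=a] σ[b<=6](T))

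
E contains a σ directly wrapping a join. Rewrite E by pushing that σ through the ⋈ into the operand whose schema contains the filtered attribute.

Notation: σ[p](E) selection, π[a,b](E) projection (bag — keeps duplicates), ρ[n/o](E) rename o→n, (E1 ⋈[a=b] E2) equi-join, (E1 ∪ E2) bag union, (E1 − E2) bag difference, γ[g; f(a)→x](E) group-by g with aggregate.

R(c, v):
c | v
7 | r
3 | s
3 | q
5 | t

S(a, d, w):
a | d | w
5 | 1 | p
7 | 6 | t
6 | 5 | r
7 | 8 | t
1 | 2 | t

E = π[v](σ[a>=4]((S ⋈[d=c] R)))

σ filters on a, owned by the left side.
E' = π[v]((σ[a>=4](S) ⋈[d=c] R))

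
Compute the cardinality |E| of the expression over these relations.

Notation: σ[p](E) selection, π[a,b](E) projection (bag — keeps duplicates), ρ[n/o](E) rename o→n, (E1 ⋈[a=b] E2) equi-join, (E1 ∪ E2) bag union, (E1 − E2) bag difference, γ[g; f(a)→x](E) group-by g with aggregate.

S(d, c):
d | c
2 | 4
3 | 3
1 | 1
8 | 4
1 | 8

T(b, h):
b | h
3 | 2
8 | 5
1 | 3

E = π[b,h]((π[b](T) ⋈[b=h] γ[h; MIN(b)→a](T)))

Row counts bottom-up:
  T → 3
  π[b](T) → 3
  T → 3
  γ[h; MIN(b)→a](T) → 3
  (π[b](T) ⋈[b=h] γ[h; MIN(b)→a](T)) → 1
  π[b,h]((π[b](T) ⋈[b=h] γ[h; MIN(b)→a](T))) → 1

|E| = 1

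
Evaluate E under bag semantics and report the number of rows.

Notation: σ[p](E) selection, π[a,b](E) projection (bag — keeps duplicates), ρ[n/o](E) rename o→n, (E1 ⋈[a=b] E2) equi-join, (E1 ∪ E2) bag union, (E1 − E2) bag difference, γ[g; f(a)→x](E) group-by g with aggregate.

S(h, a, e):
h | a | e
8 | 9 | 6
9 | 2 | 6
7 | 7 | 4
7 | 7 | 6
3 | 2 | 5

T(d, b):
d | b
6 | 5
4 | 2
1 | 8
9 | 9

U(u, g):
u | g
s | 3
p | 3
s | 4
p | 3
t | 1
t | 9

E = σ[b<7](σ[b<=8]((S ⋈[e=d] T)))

Subexpression sizes:
  S → 5
  T → 4
  (S ⋈[e=d] T) → 4
  σ[b<=8]((S ⋈[e=d] T)) → 4
  σ[b<7](σ[b<=8]((S ⋈[e=d] T))) → 4

|E| = 4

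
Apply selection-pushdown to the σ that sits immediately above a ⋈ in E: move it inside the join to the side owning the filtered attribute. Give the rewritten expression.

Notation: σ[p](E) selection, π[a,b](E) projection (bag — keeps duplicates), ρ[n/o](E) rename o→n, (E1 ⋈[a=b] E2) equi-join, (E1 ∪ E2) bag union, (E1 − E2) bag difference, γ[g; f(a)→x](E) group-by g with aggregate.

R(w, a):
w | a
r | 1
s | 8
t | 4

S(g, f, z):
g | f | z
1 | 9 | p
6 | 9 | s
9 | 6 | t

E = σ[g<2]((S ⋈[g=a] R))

σ filters on g, owned by the left side.
E' = (σ[g<2](S) ⋈[g=a] R)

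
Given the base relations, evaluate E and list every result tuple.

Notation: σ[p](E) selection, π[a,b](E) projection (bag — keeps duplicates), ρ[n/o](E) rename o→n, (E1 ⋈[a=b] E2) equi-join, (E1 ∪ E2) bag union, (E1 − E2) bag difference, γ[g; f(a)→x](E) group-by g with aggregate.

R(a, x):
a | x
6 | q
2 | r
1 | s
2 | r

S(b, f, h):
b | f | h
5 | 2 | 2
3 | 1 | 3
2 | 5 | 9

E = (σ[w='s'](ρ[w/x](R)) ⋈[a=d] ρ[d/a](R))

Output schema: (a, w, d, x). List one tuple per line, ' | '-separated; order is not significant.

Stepwise |·|:
  R → 4
  ρ[w/x](R) → 4
  σ[w='s'](ρ[w/x](R)) → 1
  R → 4
  ρ[d/a](R) → 4
  (σ[w='s'](ρ[w/x](R)) ⋈[a=d] ρ[d/a](R)) → 1

== RESULT ==
a | w | d | x
1 | s | 1 | s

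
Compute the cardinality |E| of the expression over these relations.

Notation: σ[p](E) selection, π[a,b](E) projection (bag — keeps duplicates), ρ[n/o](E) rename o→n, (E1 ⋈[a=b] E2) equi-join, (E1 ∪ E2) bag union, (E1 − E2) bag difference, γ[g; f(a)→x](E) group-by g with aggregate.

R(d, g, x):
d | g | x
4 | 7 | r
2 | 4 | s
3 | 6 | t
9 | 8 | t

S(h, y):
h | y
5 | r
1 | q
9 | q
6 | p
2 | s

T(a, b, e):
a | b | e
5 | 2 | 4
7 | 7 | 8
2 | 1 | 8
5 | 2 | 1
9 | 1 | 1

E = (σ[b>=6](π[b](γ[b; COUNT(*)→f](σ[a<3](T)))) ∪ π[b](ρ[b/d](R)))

Subexpression sizes:
  T → 5
  σ[a<3](T) → 1
  γ[b; COUNT(*)→f](σ[a<3](T)) → 1
  π[b](γ[b; COUNT(*)→f](σ[a<3](T))) → 1
  σ[b>=6](π[b](γ[b; COUNT(*)→f](σ[a<3](T)))) → 0
  R → 4
  ρ[b/d](R) → 4
  π[b](ρ[b/d](R)) → 4
  (σ[b>=6](π[b](γ[b; COUNT(*)→f](σ[a<3](T)))) ∪ π[b](ρ[b/d](R))) → 4

|E| = 4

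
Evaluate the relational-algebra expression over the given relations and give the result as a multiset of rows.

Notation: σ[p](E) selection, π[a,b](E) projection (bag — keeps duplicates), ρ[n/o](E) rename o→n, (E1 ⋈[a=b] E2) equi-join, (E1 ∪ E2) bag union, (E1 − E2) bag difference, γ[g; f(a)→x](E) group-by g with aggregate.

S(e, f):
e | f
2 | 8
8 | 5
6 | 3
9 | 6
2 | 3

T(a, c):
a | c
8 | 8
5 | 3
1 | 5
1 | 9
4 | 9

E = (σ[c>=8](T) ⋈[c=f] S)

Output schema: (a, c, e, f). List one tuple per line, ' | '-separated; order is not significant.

Subexpression sizes:
  T → 5
  σ[c>=8](T) → 3
  S → 5
  (σ[c>=8](T) ⋈[c=f] S) → 1

== RESULT ==
a | c | e | f
8 | 8 | 2 | 8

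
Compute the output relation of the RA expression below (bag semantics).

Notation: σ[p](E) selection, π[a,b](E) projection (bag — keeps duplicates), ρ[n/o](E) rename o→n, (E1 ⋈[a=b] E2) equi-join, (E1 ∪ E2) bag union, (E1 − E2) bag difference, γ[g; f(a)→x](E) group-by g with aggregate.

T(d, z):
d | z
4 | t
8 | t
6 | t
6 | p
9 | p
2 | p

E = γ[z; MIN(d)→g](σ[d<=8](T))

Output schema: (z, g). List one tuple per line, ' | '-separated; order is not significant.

Per-node cardinality:
  T → 6
  σ[d<=8](T) → 5
  γ[z; MIN(d)→g](σ[d<=8](T)) → 2

== RESULT ==
z | g
p | 2
t | 4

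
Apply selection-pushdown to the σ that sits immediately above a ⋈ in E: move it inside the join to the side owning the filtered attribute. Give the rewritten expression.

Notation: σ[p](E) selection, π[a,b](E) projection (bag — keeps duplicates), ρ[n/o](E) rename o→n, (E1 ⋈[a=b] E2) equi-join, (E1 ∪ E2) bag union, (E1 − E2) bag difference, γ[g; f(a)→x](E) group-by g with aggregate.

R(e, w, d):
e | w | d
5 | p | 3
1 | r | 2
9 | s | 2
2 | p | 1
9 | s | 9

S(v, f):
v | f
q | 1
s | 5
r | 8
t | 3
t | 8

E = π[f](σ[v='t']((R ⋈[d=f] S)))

σ filters on v, owned by the right side.
E' = π[f]((R ⋈[d=f] σ[v='t'](S)))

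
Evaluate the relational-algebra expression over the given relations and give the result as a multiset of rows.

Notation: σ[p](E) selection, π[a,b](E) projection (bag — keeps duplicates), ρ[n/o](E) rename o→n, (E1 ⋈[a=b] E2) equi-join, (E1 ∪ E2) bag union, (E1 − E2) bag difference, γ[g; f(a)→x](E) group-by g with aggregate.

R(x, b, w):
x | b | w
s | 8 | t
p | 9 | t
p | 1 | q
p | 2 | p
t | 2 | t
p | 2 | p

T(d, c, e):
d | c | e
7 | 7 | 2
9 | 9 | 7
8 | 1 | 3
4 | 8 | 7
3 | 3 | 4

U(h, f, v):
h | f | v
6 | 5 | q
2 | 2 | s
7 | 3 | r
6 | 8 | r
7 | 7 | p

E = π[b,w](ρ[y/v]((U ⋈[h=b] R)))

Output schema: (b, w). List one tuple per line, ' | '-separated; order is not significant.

Subexpression sizes:
  U → 5
  R → 6
  (U ⋈[h=b] R) → 3
  ρ[y/v]((U ⋈[h=b] R)) → 3
  π[b,w](ρ[y/v]((U ⋈[h=b] R))) → 3

== RESULT ==
b | w
2 | p
2 | p
2 | t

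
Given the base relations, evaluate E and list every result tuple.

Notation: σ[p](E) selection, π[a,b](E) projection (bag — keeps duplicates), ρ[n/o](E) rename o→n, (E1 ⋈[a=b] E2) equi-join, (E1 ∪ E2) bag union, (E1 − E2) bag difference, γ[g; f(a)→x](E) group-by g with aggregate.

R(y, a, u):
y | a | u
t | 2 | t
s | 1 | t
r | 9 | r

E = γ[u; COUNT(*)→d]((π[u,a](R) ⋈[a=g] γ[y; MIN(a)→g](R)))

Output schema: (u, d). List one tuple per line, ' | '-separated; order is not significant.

Row counts bottom-up:
  R → 3
  π[u,a](R) → 3
  R → 3
  γ[y; MIN(a)→g](R) → 3
  (π[u,a](R) ⋈[a=g] γ[y; MIN(a)→g](R)) → 3
  γ[u; COUNT(*)→d]((π[u,a](R) ⋈[a=g] γ[y; MIN(a)→g](R))) → 2

== RESULT ==
u | d
r | 1
t | 2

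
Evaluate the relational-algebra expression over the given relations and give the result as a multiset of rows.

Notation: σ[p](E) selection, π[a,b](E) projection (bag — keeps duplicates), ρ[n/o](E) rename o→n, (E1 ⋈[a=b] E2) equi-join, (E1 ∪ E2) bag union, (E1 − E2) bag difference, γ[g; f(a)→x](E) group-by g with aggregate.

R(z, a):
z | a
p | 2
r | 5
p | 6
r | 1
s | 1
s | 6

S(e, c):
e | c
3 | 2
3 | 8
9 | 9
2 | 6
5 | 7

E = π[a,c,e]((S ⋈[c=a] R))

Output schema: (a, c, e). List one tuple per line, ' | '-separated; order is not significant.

Row counts bottom-up:
  S → 5
  R → 6
  (S ⋈[c=a] R) → 3
  π[a,c,e]((S ⋈[c=a] R)) → 3

== RESULT ==
a | c | e
2 | 2 | 3
6 | 6 | 2
6 | 6 | 2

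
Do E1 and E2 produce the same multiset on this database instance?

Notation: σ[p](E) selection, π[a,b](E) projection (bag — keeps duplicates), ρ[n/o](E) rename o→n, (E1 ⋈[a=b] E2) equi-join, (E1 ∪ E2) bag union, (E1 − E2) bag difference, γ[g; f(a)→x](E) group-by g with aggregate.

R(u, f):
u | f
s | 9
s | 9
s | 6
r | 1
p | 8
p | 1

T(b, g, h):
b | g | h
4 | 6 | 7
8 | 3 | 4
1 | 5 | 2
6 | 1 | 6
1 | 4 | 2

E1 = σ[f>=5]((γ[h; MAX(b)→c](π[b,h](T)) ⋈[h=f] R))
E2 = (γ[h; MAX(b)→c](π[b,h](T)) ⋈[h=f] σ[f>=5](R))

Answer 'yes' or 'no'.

E1 row counts bottom-up:
  T → 5
  π[b,h](T) → 5
  γ[h; MAX(b)→c](π[b,h](T)) → 4
  R → 6
  (γ[h; MAX(b)→c](π[b,h](T)) ⋈[h=f] R) → 1
  σ[f>=5]((γ[h; MAX(b)→c](π[b,h](T)) ⋈[h=f] R)) → 1
E2 row counts bottom-up:
  T → 5
  π[b,h](T) → 5
  γ[h; MAX(b)→c](π[b,h](T)) → 4
  R → 6
  σ[f>=5](R) → 4
  (γ[h; MAX(b)→c](π[b,h](T)) ⋈[h=f] σ[f>=5](R)) → 1

E1 and E2 produce the same multiset:
h | c | u | f
6 | 6 | s | 6

yes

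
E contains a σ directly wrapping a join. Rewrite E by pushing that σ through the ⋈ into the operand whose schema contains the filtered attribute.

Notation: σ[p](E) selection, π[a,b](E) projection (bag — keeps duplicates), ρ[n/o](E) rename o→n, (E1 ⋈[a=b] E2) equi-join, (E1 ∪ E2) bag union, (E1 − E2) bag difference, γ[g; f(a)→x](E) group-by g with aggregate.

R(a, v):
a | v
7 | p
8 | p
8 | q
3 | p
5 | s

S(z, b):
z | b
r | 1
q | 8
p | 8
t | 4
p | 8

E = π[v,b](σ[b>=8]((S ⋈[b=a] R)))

σ filters on b, owned by the left side.
E' = π[v,b]((σ[b>=8](S) ⋈[b=a] R))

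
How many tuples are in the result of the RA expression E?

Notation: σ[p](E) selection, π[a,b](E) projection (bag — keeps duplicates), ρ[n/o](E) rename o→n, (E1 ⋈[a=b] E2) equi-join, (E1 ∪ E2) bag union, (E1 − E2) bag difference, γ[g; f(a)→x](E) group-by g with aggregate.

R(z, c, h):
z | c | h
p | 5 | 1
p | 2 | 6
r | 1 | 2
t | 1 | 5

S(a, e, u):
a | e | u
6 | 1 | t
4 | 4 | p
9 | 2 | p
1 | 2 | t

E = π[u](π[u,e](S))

Stepwise |·|:
  S → 4
  π[u,e](S) → 4
  π[u](π[u,e](S)) → 4

|E| = 4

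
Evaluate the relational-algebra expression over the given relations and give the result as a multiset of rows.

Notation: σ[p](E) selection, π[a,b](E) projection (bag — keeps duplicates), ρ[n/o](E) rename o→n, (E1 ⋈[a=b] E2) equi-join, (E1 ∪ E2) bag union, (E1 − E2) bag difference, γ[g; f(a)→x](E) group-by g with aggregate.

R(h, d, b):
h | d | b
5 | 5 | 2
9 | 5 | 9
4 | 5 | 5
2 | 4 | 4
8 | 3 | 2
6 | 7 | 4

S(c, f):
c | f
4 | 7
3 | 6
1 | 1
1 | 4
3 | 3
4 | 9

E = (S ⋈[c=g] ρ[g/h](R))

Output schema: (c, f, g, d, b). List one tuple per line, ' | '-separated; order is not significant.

Per-node cardinality:
  S → 6
  R → 6
  ρ[g/h](R) → 6
  (S ⋈[c=g] ρ[g/h](R)) → 2

== RESULT ==
c | f | g | d | b
4 | 7 | 4 | 5 | 5
4 | 9 | 4 | 5 | 5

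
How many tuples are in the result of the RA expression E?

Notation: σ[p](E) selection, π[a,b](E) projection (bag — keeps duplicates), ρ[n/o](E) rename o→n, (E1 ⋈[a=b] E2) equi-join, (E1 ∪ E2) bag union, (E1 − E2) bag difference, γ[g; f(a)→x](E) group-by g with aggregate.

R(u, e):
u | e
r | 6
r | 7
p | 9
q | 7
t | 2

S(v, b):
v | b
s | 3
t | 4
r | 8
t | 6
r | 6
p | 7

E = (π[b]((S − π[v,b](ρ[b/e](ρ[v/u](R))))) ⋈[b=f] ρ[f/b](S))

Row counts bottom-up:
  S → 6
  R → 5
  ρ[v/u](R) → 5
  ρ[b/e](ρ[v/u](R)) → 5
  π[v,b](ρ[b/e](ρ[v/u](R))) → 5
  (S − π[v,b](ρ[b/e](ρ[v/u](R)))) → 5
  π[b]((S − π[v,b](ρ[b/e](ρ[v/u](R))))) → 5
  S → 6
  ρ[f/b](S) → 6
  (π[b]((S − π[v,b](ρ[b/e](ρ[v/u](R))))) ⋈[b=f] ρ[f/b](S)) → 6

|E| = 6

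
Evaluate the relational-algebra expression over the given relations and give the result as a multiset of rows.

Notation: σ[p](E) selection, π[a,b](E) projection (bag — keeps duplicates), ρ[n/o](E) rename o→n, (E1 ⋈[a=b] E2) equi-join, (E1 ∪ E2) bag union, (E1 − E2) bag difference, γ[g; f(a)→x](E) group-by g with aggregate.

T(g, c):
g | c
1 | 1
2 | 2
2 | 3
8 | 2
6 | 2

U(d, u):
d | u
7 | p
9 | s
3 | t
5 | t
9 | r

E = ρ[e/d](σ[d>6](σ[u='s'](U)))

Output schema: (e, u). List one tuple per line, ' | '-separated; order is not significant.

Row counts bottom-up:
  U → 5
  σ[u='s'](U) → 1
  σ[d>6](σ[u='s'](U)) → 1
  ρ[e/d](σ[d>6](σ[u='s'](U))) → 1

== RESULT ==
e | u
9 | s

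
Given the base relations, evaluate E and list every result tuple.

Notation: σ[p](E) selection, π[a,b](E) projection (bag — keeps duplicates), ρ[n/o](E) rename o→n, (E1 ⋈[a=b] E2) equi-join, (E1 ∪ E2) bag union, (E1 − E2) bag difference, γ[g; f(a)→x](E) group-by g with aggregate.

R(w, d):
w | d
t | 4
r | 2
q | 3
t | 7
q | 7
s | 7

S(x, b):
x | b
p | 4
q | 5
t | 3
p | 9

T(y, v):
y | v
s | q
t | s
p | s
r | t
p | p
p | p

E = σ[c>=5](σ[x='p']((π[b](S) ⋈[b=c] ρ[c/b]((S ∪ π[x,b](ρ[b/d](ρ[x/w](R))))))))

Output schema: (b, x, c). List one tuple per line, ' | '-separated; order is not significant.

Row counts bottom-up:
  S → 4
  π[b](S) → 4
  S → 4
  R → 6
  ρ[x/w](R) → 6
  ρ[b/d](ρ[x/w](R)) → 6
  π[x,b](ρ[b/d](ρ[x/w](R))) → 6
  (S ∪ π[x,b](ρ[b/d](ρ[x/w](R)))) → 10
  ρ[c/b]((S ∪ π[x,b](ρ[b/d](ρ[x/w](R))))) → 10
  (π[b](S) ⋈[b=c] ρ[c/b]((S ∪ π[x,b](ρ[b/d](ρ[x/w](R)))))) → 6
  σ[x='p']((π[b](S) ⋈[b=c] ρ[c/b]((S ∪ π[x,b](ρ[b/d](ρ[x/w](R))))))) → 2
  σ[c>=5](σ[x='p']((π[b](S) ⋈[b=c] ρ[c/b]((S ∪ π[x,b](ρ[b/d](ρ[x/w](R)))))))) → 1

== RESULT ==
b | x | c
9 | p | 9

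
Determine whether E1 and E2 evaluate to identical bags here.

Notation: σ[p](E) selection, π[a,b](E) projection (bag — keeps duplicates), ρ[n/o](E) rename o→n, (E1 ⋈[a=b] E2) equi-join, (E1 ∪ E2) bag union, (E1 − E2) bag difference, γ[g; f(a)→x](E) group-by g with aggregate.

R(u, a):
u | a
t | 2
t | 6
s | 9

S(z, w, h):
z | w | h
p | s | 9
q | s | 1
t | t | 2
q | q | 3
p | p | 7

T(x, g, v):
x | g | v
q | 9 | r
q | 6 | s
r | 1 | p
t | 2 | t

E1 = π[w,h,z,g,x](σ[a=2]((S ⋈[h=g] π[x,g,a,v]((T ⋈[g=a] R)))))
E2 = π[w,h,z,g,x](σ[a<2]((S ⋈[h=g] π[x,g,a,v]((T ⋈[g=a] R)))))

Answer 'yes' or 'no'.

E1 per-node cardinality:
  S → 5
  T → 4
  R → 3
  (T ⋈[g=a] R) → 3
  π[x,g,a,v]((T ⋈[g=a] R)) → 3
  (S ⋈[h=g] π[x,g,a,v]((T ⋈[g=a] R))) → 2
  σ[a=2]((S ⋈[h=g] π[x,g,a,v]((T ⋈[g=a] R)))) → 1
  π[w,h,z,g,x](σ[a=2]((S ⋈[h=g] π[x,g,a,v]((T ⋈[g=a] R))))) → 1
E2 per-node cardinality:
  S → 5
  T → 4
  R → 3
  (T ⋈[g=a] R) → 3
  π[x,g,a,v]((T ⋈[g=a] R)) → 3
  (S ⋈[h=g] π[x,g,a,v]((T ⋈[g=a] R))) → 2
  σ[a<2]((S ⋈[h=g] π[x,g,a,v]((T ⋈[g=a] R)))) → 0
  π[w,h,z,g,x](σ[a<2]((S ⋈[h=g] π[x,g,a,v]((T ⋈[g=a] R))))) → 0

E1 result:
w | h | z | g | x
t | 2 | t | 2 | t
E2 result:
w | h | z | g | x
(0 rows)
Witness: ('t', 2, 't', 2, 't') appears 1× in E1 but 0× in E2.

no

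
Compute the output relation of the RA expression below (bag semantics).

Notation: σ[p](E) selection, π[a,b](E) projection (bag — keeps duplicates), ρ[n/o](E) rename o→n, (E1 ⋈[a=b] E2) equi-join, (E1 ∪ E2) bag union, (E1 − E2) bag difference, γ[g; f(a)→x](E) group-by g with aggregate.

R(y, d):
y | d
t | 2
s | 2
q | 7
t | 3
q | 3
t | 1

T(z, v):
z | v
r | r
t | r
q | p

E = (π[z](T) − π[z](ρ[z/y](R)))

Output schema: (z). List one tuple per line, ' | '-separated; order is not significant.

Row counts bottom-up:
  T → 3
  π[z](T) → 3
  R → 6
  ρ[z/y](R) → 6
  π[z](ρ[z/y](R)) → 6
  (π[z](T) − π[z](ρ[z/y](R))) → 1

== RESULT ==
z
r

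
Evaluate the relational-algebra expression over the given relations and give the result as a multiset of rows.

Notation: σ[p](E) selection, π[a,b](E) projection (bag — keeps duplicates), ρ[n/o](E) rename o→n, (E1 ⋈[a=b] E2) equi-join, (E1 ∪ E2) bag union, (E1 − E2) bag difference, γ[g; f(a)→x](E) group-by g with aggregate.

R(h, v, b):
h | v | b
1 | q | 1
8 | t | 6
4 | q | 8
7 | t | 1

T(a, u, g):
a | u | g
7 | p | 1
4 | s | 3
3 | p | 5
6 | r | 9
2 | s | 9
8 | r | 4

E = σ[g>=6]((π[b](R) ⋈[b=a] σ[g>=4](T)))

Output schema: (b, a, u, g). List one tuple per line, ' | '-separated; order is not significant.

Per-node cardinality:
  R → 4
  π[b](R) → 4
  T → 6
  σ[g>=4](T) → 4
  (π[b](R) ⋈[b=a] σ[g>=4](T)) → 2
  σ[g>=6]((π[b](R) ⋈[b=a] σ[g>=4](T))) → 1

== RESULT ==
b | a | u | g
6 | 6 | r | 9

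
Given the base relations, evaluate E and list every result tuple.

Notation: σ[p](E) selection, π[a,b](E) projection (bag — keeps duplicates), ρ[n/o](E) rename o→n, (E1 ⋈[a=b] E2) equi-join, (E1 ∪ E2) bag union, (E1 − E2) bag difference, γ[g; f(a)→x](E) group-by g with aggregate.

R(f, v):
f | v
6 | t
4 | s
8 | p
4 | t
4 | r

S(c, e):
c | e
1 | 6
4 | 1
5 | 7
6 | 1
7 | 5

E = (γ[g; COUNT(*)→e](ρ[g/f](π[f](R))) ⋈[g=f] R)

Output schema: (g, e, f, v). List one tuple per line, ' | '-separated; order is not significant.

Row counts bottom-up:
  R → 5
  π[f](R) → 5
  ρ[g/f](π[f](R)) → 5
  γ[g; COUNT(*)→e](ρ[g/f](π[f](R))) → 3
  R → 5
  (γ[g; COUNT(*)→e](ρ[g/f](π[f](R))) ⋈[g=f] R) → 5

== RESULT ==
g | e | f | v
4 | 3 | 4 | r
4 | 3 | 4 | s
4 | 3 | 4 | t
6 | 1 | 6 | t
8 | 1 | 8 | p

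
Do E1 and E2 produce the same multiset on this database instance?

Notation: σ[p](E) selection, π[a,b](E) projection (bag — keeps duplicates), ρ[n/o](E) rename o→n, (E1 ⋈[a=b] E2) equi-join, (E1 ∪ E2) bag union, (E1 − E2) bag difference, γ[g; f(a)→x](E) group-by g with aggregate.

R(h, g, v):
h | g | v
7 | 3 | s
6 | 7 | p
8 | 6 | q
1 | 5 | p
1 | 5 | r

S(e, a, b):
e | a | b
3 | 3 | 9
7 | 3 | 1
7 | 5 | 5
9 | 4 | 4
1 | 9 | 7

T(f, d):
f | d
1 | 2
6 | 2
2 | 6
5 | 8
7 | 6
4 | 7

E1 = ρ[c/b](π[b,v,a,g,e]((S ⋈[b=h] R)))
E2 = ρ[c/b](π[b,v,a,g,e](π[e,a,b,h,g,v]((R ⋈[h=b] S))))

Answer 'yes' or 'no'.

E1 stepwise |·|:
  S → 5
  R → 5
  (S ⋈[b=h] R) → 3
  π[b,v,a,g,e]((S ⋈[b=h] R)) → 3
  ρ[c/b](π[b,v,a,g,e]((S ⋈[b=h] R))) → 3
E2 stepwise |·|:
  R → 5
  S → 5
  (R ⋈[h=b] S) → 3
  π[e,a,b,h,g,v]((R ⋈[h=b] S)) → 3
  π[b,v,a,g,e](π[e,a,b,h,g,v]((R ⋈[h=b] S))) → 3
  ρ[c/b](π[b,v,a,g,e](π[e,a,b,h,g,v]((R ⋈[h=b] S)))) → 3

E1 and E2 produce the same multiset:
c | v | a | g | e
1 | p | 3 | 5 | 7
1 | r | 3 | 5 | 7
7 | s | 9 | 3 | 1

yes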